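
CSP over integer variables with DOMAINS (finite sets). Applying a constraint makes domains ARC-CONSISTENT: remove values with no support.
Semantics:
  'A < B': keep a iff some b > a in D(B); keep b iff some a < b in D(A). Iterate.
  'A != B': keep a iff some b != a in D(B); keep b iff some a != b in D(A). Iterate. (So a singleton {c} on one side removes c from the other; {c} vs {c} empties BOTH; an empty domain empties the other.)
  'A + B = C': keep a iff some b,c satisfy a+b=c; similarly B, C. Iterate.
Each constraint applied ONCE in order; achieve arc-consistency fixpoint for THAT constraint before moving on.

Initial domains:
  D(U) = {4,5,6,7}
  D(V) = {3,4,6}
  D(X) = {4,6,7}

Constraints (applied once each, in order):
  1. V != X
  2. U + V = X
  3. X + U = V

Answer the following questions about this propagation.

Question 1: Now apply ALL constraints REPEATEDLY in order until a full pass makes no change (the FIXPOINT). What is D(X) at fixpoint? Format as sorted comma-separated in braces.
pass 0 (initial): D(X)={4,6,7}
pass 1: U {4,5,6,7}->{}; V {3,4,6}->{}; X {4,6,7}->{}
pass 2: no change
Fixpoint after 2 passes: D(X) = {}

Answer: {}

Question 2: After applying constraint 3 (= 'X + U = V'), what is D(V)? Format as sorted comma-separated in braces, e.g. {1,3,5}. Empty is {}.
Constraint 1 (V != X) on D(V)={3,4,6} D(X)={4,6,7}: no change
Constraint 2 (U + V = X) on D(U)={4,5,6,7} D(V)={3,4,6} D(X)={4,6,7}: U {4,5,6,7}->{4}; V {3,4,6}->{3}; X {4,6,7}->{7}
Constraint 3 (X + U = V) on D(X)={7} D(U)={4} D(V)={3}: X {7}->{}; U {4}->{}; V {3}->{}
So after constraint 3: D(V) = {}

Answer: {}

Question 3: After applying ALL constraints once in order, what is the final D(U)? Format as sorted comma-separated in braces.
Constraint 1 (V != X) on D(V)={3,4,6} D(X)={4,6,7}: no change
Constraint 2 (U + V = X) on D(U)={4,5,6,7} D(V)={3,4,6} D(X)={4,6,7}: U {4,5,6,7}->{4}; V {3,4,6}->{3}; X {4,6,7}->{7}
Constraint 3 (X + U = V) on D(X)={7} D(U)={4} D(V)={3}: X {7}->{}; U {4}->{}; V {3}->{}
So after all 3 constraints: D(U) = {}

Answer: {}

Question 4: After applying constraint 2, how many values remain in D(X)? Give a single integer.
Answer: 1

Derivation:
Constraint 1 (V != X) on D(V)={3,4,6} D(X)={4,6,7}: no change
Constraint 2 (U + V = X) on D(U)={4,5,6,7} D(V)={3,4,6} D(X)={4,6,7}: U {4,5,6,7}->{4}; V {3,4,6}->{3}; X {4,6,7}->{7}
So after constraint 2: D(X)={7}, size = 1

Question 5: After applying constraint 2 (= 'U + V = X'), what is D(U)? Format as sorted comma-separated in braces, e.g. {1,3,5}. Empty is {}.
Answer: {4}

Derivation:
Constraint 1 (V != X) on D(V)={3,4,6} D(X)={4,6,7}: no change
Constraint 2 (U + V = X) on D(U)={4,5,6,7} D(V)={3,4,6} D(X)={4,6,7}: U {4,5,6,7}->{4}; V {3,4,6}->{3}; X {4,6,7}->{7}
So after constraint 2: D(U) = {4}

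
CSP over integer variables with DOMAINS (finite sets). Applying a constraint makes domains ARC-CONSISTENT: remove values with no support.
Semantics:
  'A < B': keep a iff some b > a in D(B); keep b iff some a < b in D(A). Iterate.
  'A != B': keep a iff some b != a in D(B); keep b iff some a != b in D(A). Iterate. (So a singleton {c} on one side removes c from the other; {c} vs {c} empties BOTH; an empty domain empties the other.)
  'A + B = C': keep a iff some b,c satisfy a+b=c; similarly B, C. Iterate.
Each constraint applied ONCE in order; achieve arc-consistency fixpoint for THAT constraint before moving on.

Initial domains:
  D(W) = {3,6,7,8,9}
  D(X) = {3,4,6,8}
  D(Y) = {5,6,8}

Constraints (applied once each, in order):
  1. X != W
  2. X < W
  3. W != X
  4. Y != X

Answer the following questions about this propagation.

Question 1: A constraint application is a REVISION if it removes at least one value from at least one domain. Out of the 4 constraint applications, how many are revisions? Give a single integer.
Answer: 1

Derivation:
Constraint 1 (X != W) on D(X)={3,4,6,8} D(W)={3,6,7,8,9}: no change => not a revision
Constraint 2 (X < W) on D(X)={3,4,6,8} D(W)={3,6,7,8,9}: W {3,6,7,8,9}->{6,7,8,9} => REVISION
Constraint 3 (W != X) on D(W)={6,7,8,9} D(X)={3,4,6,8}: no change => not a revision
Constraint 4 (Y != X) on D(Y)={5,6,8} D(X)={3,4,6,8}: no change => not a revision
Total revisions = 1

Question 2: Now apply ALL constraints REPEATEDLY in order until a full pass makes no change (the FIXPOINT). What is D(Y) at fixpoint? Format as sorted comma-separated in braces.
pass 0 (initial): D(Y)={5,6,8}
pass 1: W {3,6,7,8,9}->{6,7,8,9}
pass 2: no change
Fixpoint after 2 passes: D(Y) = {5,6,8}

Answer: {5,6,8}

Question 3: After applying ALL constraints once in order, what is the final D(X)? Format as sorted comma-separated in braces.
Constraint 1 (X != W) on D(X)={3,4,6,8} D(W)={3,6,7,8,9}: no change
Constraint 2 (X < W) on D(X)={3,4,6,8} D(W)={3,6,7,8,9}: W {3,6,7,8,9}->{6,7,8,9}
Constraint 3 (W != X) on D(W)={6,7,8,9} D(X)={3,4,6,8}: no change
Constraint 4 (Y != X) on D(Y)={5,6,8} D(X)={3,4,6,8}: no change
So after all 4 constraints: D(X) = {3,4,6,8}

Answer: {3,4,6,8}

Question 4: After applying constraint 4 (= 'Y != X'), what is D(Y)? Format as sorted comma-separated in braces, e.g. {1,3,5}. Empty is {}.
Answer: {5,6,8}

Derivation:
Constraint 1 (X != W) on D(X)={3,4,6,8} D(W)={3,6,7,8,9}: no change
Constraint 2 (X < W) on D(X)={3,4,6,8} D(W)={3,6,7,8,9}: W {3,6,7,8,9}->{6,7,8,9}
Constraint 3 (W != X) on D(W)={6,7,8,9} D(X)={3,4,6,8}: no change
Constraint 4 (Y != X) on D(Y)={5,6,8} D(X)={3,4,6,8}: no change
So after constraint 4: D(Y) = {5,6,8}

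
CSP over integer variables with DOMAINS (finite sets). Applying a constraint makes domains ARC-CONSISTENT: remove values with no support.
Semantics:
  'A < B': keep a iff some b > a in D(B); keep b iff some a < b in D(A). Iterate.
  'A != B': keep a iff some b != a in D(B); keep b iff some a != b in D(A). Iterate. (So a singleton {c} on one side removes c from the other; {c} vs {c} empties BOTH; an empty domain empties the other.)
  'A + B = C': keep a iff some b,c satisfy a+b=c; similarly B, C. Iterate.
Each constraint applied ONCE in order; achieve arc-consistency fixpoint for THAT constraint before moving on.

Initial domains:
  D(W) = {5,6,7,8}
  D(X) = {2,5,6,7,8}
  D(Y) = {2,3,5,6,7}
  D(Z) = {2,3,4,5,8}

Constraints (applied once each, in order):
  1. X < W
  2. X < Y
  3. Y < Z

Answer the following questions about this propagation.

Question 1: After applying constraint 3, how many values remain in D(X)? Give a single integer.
Answer: 3

Derivation:
Constraint 1 (X < W) on D(X)={2,5,6,7,8} D(W)={5,6,7,8}: X {2,5,6,7,8}->{2,5,6,7}
Constraint 2 (X < Y) on D(X)={2,5,6,7} D(Y)={2,3,5,6,7}: X {2,5,6,7}->{2,5,6}; Y {2,3,5,6,7}->{3,5,6,7}
Constraint 3 (Y < Z) on D(Y)={3,5,6,7} D(Z)={2,3,4,5,8}: Z {2,3,4,5,8}->{4,5,8}
So after constraint 3: D(X)={2,5,6}, size = 3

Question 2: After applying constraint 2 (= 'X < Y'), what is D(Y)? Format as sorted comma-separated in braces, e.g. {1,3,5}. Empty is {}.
Constraint 1 (X < W) on D(X)={2,5,6,7,8} D(W)={5,6,7,8}: X {2,5,6,7,8}->{2,5,6,7}
Constraint 2 (X < Y) on D(X)={2,5,6,7} D(Y)={2,3,5,6,7}: X {2,5,6,7}->{2,5,6}; Y {2,3,5,6,7}->{3,5,6,7}
So after constraint 2: D(Y) = {3,5,6,7}

Answer: {3,5,6,7}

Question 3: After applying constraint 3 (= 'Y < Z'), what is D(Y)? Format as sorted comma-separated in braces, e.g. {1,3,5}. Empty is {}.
Constraint 1 (X < W) on D(X)={2,5,6,7,8} D(W)={5,6,7,8}: X {2,5,6,7,8}->{2,5,6,7}
Constraint 2 (X < Y) on D(X)={2,5,6,7} D(Y)={2,3,5,6,7}: X {2,5,6,7}->{2,5,6}; Y {2,3,5,6,7}->{3,5,6,7}
Constraint 3 (Y < Z) on D(Y)={3,5,6,7} D(Z)={2,3,4,5,8}: Z {2,3,4,5,8}->{4,5,8}
So after constraint 3: D(Y) = {3,5,6,7}

Answer: {3,5,6,7}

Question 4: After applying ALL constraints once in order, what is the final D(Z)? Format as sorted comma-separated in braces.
Constraint 1 (X < W) on D(X)={2,5,6,7,8} D(W)={5,6,7,8}: X {2,5,6,7,8}->{2,5,6,7}
Constraint 2 (X < Y) on D(X)={2,5,6,7} D(Y)={2,3,5,6,7}: X {2,5,6,7}->{2,5,6}; Y {2,3,5,6,7}->{3,5,6,7}
Constraint 3 (Y < Z) on D(Y)={3,5,6,7} D(Z)={2,3,4,5,8}: Z {2,3,4,5,8}->{4,5,8}
So after all 3 constraints: D(Z) = {4,5,8}

Answer: {4,5,8}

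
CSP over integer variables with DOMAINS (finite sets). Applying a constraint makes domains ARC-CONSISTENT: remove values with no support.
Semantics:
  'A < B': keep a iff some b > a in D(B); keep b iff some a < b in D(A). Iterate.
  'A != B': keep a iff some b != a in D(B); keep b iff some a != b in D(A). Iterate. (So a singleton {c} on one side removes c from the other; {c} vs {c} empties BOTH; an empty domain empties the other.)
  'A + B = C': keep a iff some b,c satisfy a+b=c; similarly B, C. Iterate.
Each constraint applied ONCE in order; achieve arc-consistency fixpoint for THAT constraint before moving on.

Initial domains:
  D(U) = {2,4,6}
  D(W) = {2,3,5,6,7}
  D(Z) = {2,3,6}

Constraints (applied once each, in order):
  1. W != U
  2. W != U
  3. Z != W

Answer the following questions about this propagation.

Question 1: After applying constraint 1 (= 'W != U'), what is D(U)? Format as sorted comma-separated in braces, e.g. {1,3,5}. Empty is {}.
Constraint 1 (W != U) on D(W)={2,3,5,6,7} D(U)={2,4,6}: no change
So after constraint 1: D(U) = {2,4,6}

Answer: {2,4,6}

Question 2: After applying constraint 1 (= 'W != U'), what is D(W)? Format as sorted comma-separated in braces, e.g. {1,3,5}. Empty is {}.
Answer: {2,3,5,6,7}

Derivation:
Constraint 1 (W != U) on D(W)={2,3,5,6,7} D(U)={2,4,6}: no change
So after constraint 1: D(W) = {2,3,5,6,7}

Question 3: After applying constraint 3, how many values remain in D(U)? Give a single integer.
Answer: 3

Derivation:
Constraint 1 (W != U) on D(W)={2,3,5,6,7} D(U)={2,4,6}: no change
Constraint 2 (W != U) on D(W)={2,3,5,6,7} D(U)={2,4,6}: no change
Constraint 3 (Z != W) on D(Z)={2,3,6} D(W)={2,3,5,6,7}: no change
So after constraint 3: D(U)={2,4,6}, size = 3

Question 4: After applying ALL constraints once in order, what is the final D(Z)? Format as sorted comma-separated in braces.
Answer: {2,3,6}

Derivation:
Constraint 1 (W != U) on D(W)={2,3,5,6,7} D(U)={2,4,6}: no change
Constraint 2 (W != U) on D(W)={2,3,5,6,7} D(U)={2,4,6}: no change
Constraint 3 (Z != W) on D(Z)={2,3,6} D(W)={2,3,5,6,7}: no change
So after all 3 constraints: D(Z) = {2,3,6}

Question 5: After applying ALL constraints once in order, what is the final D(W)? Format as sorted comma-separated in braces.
Constraint 1 (W != U) on D(W)={2,3,5,6,7} D(U)={2,4,6}: no change
Constraint 2 (W != U) on D(W)={2,3,5,6,7} D(U)={2,4,6}: no change
Constraint 3 (Z != W) on D(Z)={2,3,6} D(W)={2,3,5,6,7}: no change
So after all 3 constraints: D(W) = {2,3,5,6,7}

Answer: {2,3,5,6,7}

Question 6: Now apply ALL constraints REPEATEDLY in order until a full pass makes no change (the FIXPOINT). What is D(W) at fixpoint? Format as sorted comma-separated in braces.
pass 0 (initial): D(W)={2,3,5,6,7}
pass 1: no change
Fixpoint after 1 passes: D(W) = {2,3,5,6,7}

Answer: {2,3,5,6,7}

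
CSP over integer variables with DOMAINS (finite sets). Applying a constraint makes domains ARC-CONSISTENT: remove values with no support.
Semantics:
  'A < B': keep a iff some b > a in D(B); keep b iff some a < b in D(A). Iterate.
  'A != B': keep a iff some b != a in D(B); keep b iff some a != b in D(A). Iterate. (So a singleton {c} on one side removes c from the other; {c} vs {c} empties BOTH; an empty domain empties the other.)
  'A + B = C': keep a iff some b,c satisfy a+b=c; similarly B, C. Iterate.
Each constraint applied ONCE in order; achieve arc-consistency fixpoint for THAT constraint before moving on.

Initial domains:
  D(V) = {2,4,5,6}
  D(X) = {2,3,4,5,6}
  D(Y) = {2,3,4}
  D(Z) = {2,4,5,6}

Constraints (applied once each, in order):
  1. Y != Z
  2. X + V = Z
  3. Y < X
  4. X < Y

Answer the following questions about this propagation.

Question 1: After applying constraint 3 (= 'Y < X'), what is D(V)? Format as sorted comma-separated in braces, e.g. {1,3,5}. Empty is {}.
Answer: {2,4}

Derivation:
Constraint 1 (Y != Z) on D(Y)={2,3,4} D(Z)={2,4,5,6}: no change
Constraint 2 (X + V = Z) on D(X)={2,3,4,5,6} D(V)={2,4,5,6} D(Z)={2,4,5,6}: X {2,3,4,5,6}->{2,3,4}; V {2,4,5,6}->{2,4}; Z {2,4,5,6}->{4,5,6}
Constraint 3 (Y < X) on D(Y)={2,3,4} D(X)={2,3,4}: Y {2,3,4}->{2,3}; X {2,3,4}->{3,4}
So after constraint 3: D(V) = {2,4}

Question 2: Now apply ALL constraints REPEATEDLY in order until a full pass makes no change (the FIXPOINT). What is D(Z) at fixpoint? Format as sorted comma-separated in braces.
pass 0 (initial): D(Z)={2,4,5,6}
pass 1: V {2,4,5,6}->{2,4}; X {2,3,4,5,6}->{}; Y {2,3,4}->{}; Z {2,4,5,6}->{4,5,6}
pass 2: V {2,4}->{}; Z {4,5,6}->{}
pass 3: no change
Fixpoint after 3 passes: D(Z) = {}

Answer: {}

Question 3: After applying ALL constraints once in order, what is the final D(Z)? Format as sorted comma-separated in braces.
Answer: {4,5,6}

Derivation:
Constraint 1 (Y != Z) on D(Y)={2,3,4} D(Z)={2,4,5,6}: no change
Constraint 2 (X + V = Z) on D(X)={2,3,4,5,6} D(V)={2,4,5,6} D(Z)={2,4,5,6}: X {2,3,4,5,6}->{2,3,4}; V {2,4,5,6}->{2,4}; Z {2,4,5,6}->{4,5,6}
Constraint 3 (Y < X) on D(Y)={2,3,4} D(X)={2,3,4}: Y {2,3,4}->{2,3}; X {2,3,4}->{3,4}
Constraint 4 (X < Y) on D(X)={3,4} D(Y)={2,3}: X {3,4}->{}; Y {2,3}->{}
So after all 4 constraints: D(Z) = {4,5,6}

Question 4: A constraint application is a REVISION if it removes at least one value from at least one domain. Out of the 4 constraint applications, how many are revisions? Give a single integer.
Answer: 3

Derivation:
Constraint 1 (Y != Z) on D(Y)={2,3,4} D(Z)={2,4,5,6}: no change => not a revision
Constraint 2 (X + V = Z) on D(X)={2,3,4,5,6} D(V)={2,4,5,6} D(Z)={2,4,5,6}: X {2,3,4,5,6}->{2,3,4}; V {2,4,5,6}->{2,4}; Z {2,4,5,6}->{4,5,6} => REVISION
Constraint 3 (Y < X) on D(Y)={2,3,4} D(X)={2,3,4}: Y {2,3,4}->{2,3}; X {2,3,4}->{3,4} => REVISION
Constraint 4 (X < Y) on D(X)={3,4} D(Y)={2,3}: X {3,4}->{}; Y {2,3}->{} => REVISION
Total revisions = 3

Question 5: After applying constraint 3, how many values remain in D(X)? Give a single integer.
Constraint 1 (Y != Z) on D(Y)={2,3,4} D(Z)={2,4,5,6}: no change
Constraint 2 (X + V = Z) on D(X)={2,3,4,5,6} D(V)={2,4,5,6} D(Z)={2,4,5,6}: X {2,3,4,5,6}->{2,3,4}; V {2,4,5,6}->{2,4}; Z {2,4,5,6}->{4,5,6}
Constraint 3 (Y < X) on D(Y)={2,3,4} D(X)={2,3,4}: Y {2,3,4}->{2,3}; X {2,3,4}->{3,4}
So after constraint 3: D(X)={3,4}, size = 2

Answer: 2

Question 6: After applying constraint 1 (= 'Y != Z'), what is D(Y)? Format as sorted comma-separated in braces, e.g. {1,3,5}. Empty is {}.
Constraint 1 (Y != Z) on D(Y)={2,3,4} D(Z)={2,4,5,6}: no change
So after constraint 1: D(Y) = {2,3,4}

Answer: {2,3,4}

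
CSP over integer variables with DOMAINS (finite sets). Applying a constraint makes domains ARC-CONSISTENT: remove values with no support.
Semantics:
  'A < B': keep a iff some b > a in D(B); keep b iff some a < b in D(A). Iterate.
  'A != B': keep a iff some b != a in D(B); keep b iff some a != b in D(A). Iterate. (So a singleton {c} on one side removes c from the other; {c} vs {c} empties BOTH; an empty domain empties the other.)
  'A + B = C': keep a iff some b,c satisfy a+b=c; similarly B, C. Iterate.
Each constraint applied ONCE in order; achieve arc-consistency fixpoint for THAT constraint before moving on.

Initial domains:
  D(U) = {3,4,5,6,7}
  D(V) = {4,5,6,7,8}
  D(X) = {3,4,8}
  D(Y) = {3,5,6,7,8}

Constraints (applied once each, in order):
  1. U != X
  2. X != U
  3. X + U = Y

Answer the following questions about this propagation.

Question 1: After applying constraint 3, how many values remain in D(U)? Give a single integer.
Answer: 3

Derivation:
Constraint 1 (U != X) on D(U)={3,4,5,6,7} D(X)={3,4,8}: no change
Constraint 2 (X != U) on D(X)={3,4,8} D(U)={3,4,5,6,7}: no change
Constraint 3 (X + U = Y) on D(X)={3,4,8} D(U)={3,4,5,6,7} D(Y)={3,5,6,7,8}: X {3,4,8}->{3,4}; U {3,4,5,6,7}->{3,4,5}; Y {3,5,6,7,8}->{6,7,8}
So after constraint 3: D(U)={3,4,5}, size = 3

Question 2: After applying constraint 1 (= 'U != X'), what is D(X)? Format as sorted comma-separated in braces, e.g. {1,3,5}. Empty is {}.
Answer: {3,4,8}

Derivation:
Constraint 1 (U != X) on D(U)={3,4,5,6,7} D(X)={3,4,8}: no change
So after constraint 1: D(X) = {3,4,8}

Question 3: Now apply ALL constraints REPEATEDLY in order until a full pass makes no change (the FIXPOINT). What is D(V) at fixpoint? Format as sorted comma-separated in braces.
pass 0 (initial): D(V)={4,5,6,7,8}
pass 1: U {3,4,5,6,7}->{3,4,5}; X {3,4,8}->{3,4}; Y {3,5,6,7,8}->{6,7,8}
pass 2: no change
Fixpoint after 2 passes: D(V) = {4,5,6,7,8}

Answer: {4,5,6,7,8}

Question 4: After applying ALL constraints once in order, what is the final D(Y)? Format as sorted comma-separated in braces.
Answer: {6,7,8}

Derivation:
Constraint 1 (U != X) on D(U)={3,4,5,6,7} D(X)={3,4,8}: no change
Constraint 2 (X != U) on D(X)={3,4,8} D(U)={3,4,5,6,7}: no change
Constraint 3 (X + U = Y) on D(X)={3,4,8} D(U)={3,4,5,6,7} D(Y)={3,5,6,7,8}: X {3,4,8}->{3,4}; U {3,4,5,6,7}->{3,4,5}; Y {3,5,6,7,8}->{6,7,8}
So after all 3 constraints: D(Y) = {6,7,8}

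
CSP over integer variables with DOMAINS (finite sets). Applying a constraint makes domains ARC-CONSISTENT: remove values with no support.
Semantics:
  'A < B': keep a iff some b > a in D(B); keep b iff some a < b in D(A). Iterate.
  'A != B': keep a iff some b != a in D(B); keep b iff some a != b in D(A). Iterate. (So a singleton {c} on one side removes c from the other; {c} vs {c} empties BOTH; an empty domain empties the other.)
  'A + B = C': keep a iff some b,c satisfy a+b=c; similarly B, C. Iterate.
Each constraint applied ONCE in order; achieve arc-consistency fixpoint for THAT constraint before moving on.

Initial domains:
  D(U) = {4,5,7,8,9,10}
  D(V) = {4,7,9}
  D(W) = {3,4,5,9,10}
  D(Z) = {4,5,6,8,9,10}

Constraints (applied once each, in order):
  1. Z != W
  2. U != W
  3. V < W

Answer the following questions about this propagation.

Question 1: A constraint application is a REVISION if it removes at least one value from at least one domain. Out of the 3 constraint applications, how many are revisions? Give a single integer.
Constraint 1 (Z != W) on D(Z)={4,5,6,8,9,10} D(W)={3,4,5,9,10}: no change => not a revision
Constraint 2 (U != W) on D(U)={4,5,7,8,9,10} D(W)={3,4,5,9,10}: no change => not a revision
Constraint 3 (V < W) on D(V)={4,7,9} D(W)={3,4,5,9,10}: W {3,4,5,9,10}->{5,9,10} => REVISION
Total revisions = 1

Answer: 1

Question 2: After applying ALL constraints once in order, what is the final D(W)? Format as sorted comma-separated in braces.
Constraint 1 (Z != W) on D(Z)={4,5,6,8,9,10} D(W)={3,4,5,9,10}: no change
Constraint 2 (U != W) on D(U)={4,5,7,8,9,10} D(W)={3,4,5,9,10}: no change
Constraint 3 (V < W) on D(V)={4,7,9} D(W)={3,4,5,9,10}: W {3,4,5,9,10}->{5,9,10}
So after all 3 constraints: D(W) = {5,9,10}

Answer: {5,9,10}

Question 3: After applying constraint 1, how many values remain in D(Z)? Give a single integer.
Answer: 6

Derivation:
Constraint 1 (Z != W) on D(Z)={4,5,6,8,9,10} D(W)={3,4,5,9,10}: no change
So after constraint 1: D(Z)={4,5,6,8,9,10}, size = 6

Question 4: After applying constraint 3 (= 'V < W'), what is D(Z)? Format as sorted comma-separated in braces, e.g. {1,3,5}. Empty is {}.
Answer: {4,5,6,8,9,10}

Derivation:
Constraint 1 (Z != W) on D(Z)={4,5,6,8,9,10} D(W)={3,4,5,9,10}: no change
Constraint 2 (U != W) on D(U)={4,5,7,8,9,10} D(W)={3,4,5,9,10}: no change
Constraint 3 (V < W) on D(V)={4,7,9} D(W)={3,4,5,9,10}: W {3,4,5,9,10}->{5,9,10}
So after constraint 3: D(Z) = {4,5,6,8,9,10}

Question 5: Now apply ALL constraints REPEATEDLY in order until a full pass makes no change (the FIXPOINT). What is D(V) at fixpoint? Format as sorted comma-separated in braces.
Answer: {4,7,9}

Derivation:
pass 0 (initial): D(V)={4,7,9}
pass 1: W {3,4,5,9,10}->{5,9,10}
pass 2: no change
Fixpoint after 2 passes: D(V) = {4,7,9}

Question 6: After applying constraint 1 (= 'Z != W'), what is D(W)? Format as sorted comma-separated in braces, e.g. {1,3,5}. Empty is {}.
Constraint 1 (Z != W) on D(Z)={4,5,6,8,9,10} D(W)={3,4,5,9,10}: no change
So after constraint 1: D(W) = {3,4,5,9,10}

Answer: {3,4,5,9,10}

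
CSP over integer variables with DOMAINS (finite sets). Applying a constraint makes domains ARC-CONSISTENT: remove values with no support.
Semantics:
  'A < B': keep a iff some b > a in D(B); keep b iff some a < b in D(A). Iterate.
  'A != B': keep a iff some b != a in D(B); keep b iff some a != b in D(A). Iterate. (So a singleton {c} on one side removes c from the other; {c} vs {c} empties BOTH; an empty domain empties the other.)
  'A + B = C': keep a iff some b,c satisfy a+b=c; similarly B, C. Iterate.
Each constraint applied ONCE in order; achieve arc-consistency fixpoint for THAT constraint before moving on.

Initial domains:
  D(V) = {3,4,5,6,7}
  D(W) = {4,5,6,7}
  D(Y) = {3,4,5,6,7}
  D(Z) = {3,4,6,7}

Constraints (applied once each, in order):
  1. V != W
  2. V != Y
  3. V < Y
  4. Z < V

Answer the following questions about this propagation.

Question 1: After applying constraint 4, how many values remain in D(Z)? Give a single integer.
Answer: 2

Derivation:
Constraint 1 (V != W) on D(V)={3,4,5,6,7} D(W)={4,5,6,7}: no change
Constraint 2 (V != Y) on D(V)={3,4,5,6,7} D(Y)={3,4,5,6,7}: no change
Constraint 3 (V < Y) on D(V)={3,4,5,6,7} D(Y)={3,4,5,6,7}: V {3,4,5,6,7}->{3,4,5,6}; Y {3,4,5,6,7}->{4,5,6,7}
Constraint 4 (Z < V) on D(Z)={3,4,6,7} D(V)={3,4,5,6}: Z {3,4,6,7}->{3,4}; V {3,4,5,6}->{4,5,6}
So after constraint 4: D(Z)={3,4}, size = 2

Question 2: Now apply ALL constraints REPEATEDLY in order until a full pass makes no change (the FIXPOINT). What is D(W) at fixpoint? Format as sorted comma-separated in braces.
Answer: {4,5,6,7}

Derivation:
pass 0 (initial): D(W)={4,5,6,7}
pass 1: V {3,4,5,6,7}->{4,5,6}; Y {3,4,5,6,7}->{4,5,6,7}; Z {3,4,6,7}->{3,4}
pass 2: Y {4,5,6,7}->{5,6,7}
pass 3: no change
Fixpoint after 3 passes: D(W) = {4,5,6,7}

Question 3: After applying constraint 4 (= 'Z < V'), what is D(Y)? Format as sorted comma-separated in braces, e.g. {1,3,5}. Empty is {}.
Answer: {4,5,6,7}

Derivation:
Constraint 1 (V != W) on D(V)={3,4,5,6,7} D(W)={4,5,6,7}: no change
Constraint 2 (V != Y) on D(V)={3,4,5,6,7} D(Y)={3,4,5,6,7}: no change
Constraint 3 (V < Y) on D(V)={3,4,5,6,7} D(Y)={3,4,5,6,7}: V {3,4,5,6,7}->{3,4,5,6}; Y {3,4,5,6,7}->{4,5,6,7}
Constraint 4 (Z < V) on D(Z)={3,4,6,7} D(V)={3,4,5,6}: Z {3,4,6,7}->{3,4}; V {3,4,5,6}->{4,5,6}
So after constraint 4: D(Y) = {4,5,6,7}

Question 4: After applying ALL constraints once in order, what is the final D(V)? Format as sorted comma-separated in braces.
Constraint 1 (V != W) on D(V)={3,4,5,6,7} D(W)={4,5,6,7}: no change
Constraint 2 (V != Y) on D(V)={3,4,5,6,7} D(Y)={3,4,5,6,7}: no change
Constraint 3 (V < Y) on D(V)={3,4,5,6,7} D(Y)={3,4,5,6,7}: V {3,4,5,6,7}->{3,4,5,6}; Y {3,4,5,6,7}->{4,5,6,7}
Constraint 4 (Z < V) on D(Z)={3,4,6,7} D(V)={3,4,5,6}: Z {3,4,6,7}->{3,4}; V {3,4,5,6}->{4,5,6}
So after all 4 constraints: D(V) = {4,5,6}

Answer: {4,5,6}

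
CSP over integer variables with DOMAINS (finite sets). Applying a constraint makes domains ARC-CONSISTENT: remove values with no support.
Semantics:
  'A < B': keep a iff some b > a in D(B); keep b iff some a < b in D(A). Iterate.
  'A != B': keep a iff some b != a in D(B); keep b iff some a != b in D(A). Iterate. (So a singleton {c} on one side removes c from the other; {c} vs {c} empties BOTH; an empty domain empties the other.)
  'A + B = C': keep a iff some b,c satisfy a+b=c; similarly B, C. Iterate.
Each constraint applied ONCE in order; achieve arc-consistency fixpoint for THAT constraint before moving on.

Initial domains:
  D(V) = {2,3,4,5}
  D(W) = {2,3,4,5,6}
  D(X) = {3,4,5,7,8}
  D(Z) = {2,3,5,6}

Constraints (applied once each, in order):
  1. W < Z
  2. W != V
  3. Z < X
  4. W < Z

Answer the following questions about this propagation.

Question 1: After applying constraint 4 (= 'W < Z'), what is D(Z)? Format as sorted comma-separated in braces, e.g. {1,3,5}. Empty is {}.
Answer: {3,5,6}

Derivation:
Constraint 1 (W < Z) on D(W)={2,3,4,5,6} D(Z)={2,3,5,6}: W {2,3,4,5,6}->{2,3,4,5}; Z {2,3,5,6}->{3,5,6}
Constraint 2 (W != V) on D(W)={2,3,4,5} D(V)={2,3,4,5}: no change
Constraint 3 (Z < X) on D(Z)={3,5,6} D(X)={3,4,5,7,8}: X {3,4,5,7,8}->{4,5,7,8}
Constraint 4 (W < Z) on D(W)={2,3,4,5} D(Z)={3,5,6}: no change
So after constraint 4: D(Z) = {3,5,6}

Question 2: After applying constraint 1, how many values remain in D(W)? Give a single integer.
Constraint 1 (W < Z) on D(W)={2,3,4,5,6} D(Z)={2,3,5,6}: W {2,3,4,5,6}->{2,3,4,5}; Z {2,3,5,6}->{3,5,6}
So after constraint 1: D(W)={2,3,4,5}, size = 4

Answer: 4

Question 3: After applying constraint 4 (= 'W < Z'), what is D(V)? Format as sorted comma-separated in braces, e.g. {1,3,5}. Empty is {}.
Answer: {2,3,4,5}

Derivation:
Constraint 1 (W < Z) on D(W)={2,3,4,5,6} D(Z)={2,3,5,6}: W {2,3,4,5,6}->{2,3,4,5}; Z {2,3,5,6}->{3,5,6}
Constraint 2 (W != V) on D(W)={2,3,4,5} D(V)={2,3,4,5}: no change
Constraint 3 (Z < X) on D(Z)={3,5,6} D(X)={3,4,5,7,8}: X {3,4,5,7,8}->{4,5,7,8}
Constraint 4 (W < Z) on D(W)={2,3,4,5} D(Z)={3,5,6}: no change
So after constraint 4: D(V) = {2,3,4,5}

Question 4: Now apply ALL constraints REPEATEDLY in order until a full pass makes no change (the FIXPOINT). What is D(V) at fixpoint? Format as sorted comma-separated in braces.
pass 0 (initial): D(V)={2,3,4,5}
pass 1: W {2,3,4,5,6}->{2,3,4,5}; X {3,4,5,7,8}->{4,5,7,8}; Z {2,3,5,6}->{3,5,6}
pass 2: no change
Fixpoint after 2 passes: D(V) = {2,3,4,5}

Answer: {2,3,4,5}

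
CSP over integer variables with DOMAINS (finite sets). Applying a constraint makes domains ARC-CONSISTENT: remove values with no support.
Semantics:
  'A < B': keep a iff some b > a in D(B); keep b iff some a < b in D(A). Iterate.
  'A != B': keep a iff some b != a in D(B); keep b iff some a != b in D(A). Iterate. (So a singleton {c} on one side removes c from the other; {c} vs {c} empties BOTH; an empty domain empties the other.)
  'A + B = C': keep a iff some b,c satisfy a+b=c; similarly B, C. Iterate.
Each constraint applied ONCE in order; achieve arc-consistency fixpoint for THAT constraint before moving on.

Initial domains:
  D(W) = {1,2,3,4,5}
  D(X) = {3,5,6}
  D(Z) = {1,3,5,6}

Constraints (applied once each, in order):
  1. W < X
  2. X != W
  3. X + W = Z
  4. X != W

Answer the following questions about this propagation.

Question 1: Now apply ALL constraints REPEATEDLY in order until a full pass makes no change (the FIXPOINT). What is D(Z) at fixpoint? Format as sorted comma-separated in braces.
Answer: {5,6}

Derivation:
pass 0 (initial): D(Z)={1,3,5,6}
pass 1: W {1,2,3,4,5}->{1,2,3}; X {3,5,6}->{3,5}; Z {1,3,5,6}->{5,6}
pass 2: no change
Fixpoint after 2 passes: D(Z) = {5,6}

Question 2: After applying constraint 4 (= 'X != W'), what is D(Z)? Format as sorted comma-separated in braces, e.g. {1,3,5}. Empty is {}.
Answer: {5,6}

Derivation:
Constraint 1 (W < X) on D(W)={1,2,3,4,5} D(X)={3,5,6}: no change
Constraint 2 (X != W) on D(X)={3,5,6} D(W)={1,2,3,4,5}: no change
Constraint 3 (X + W = Z) on D(X)={3,5,6} D(W)={1,2,3,4,5} D(Z)={1,3,5,6}: X {3,5,6}->{3,5}; W {1,2,3,4,5}->{1,2,3}; Z {1,3,5,6}->{5,6}
Constraint 4 (X != W) on D(X)={3,5} D(W)={1,2,3}: no change
So after constraint 4: D(Z) = {5,6}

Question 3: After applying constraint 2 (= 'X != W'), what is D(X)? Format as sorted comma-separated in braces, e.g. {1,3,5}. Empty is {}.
Constraint 1 (W < X) on D(W)={1,2,3,4,5} D(X)={3,5,6}: no change
Constraint 2 (X != W) on D(X)={3,5,6} D(W)={1,2,3,4,5}: no change
So after constraint 2: D(X) = {3,5,6}

Answer: {3,5,6}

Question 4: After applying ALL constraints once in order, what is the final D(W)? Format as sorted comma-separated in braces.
Constraint 1 (W < X) on D(W)={1,2,3,4,5} D(X)={3,5,6}: no change
Constraint 2 (X != W) on D(X)={3,5,6} D(W)={1,2,3,4,5}: no change
Constraint 3 (X + W = Z) on D(X)={3,5,6} D(W)={1,2,3,4,5} D(Z)={1,3,5,6}: X {3,5,6}->{3,5}; W {1,2,3,4,5}->{1,2,3}; Z {1,3,5,6}->{5,6}
Constraint 4 (X != W) on D(X)={3,5} D(W)={1,2,3}: no change
So after all 4 constraints: D(W) = {1,2,3}

Answer: {1,2,3}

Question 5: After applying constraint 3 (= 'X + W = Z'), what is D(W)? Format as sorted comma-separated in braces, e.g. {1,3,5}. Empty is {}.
Answer: {1,2,3}

Derivation:
Constraint 1 (W < X) on D(W)={1,2,3,4,5} D(X)={3,5,6}: no change
Constraint 2 (X != W) on D(X)={3,5,6} D(W)={1,2,3,4,5}: no change
Constraint 3 (X + W = Z) on D(X)={3,5,6} D(W)={1,2,3,4,5} D(Z)={1,3,5,6}: X {3,5,6}->{3,5}; W {1,2,3,4,5}->{1,2,3}; Z {1,3,5,6}->{5,6}
So after constraint 3: D(W) = {1,2,3}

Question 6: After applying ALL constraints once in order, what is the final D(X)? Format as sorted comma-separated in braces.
Constraint 1 (W < X) on D(W)={1,2,3,4,5} D(X)={3,5,6}: no change
Constraint 2 (X != W) on D(X)={3,5,6} D(W)={1,2,3,4,5}: no change
Constraint 3 (X + W = Z) on D(X)={3,5,6} D(W)={1,2,3,4,5} D(Z)={1,3,5,6}: X {3,5,6}->{3,5}; W {1,2,3,4,5}->{1,2,3}; Z {1,3,5,6}->{5,6}
Constraint 4 (X != W) on D(X)={3,5} D(W)={1,2,3}: no change
So after all 4 constraints: D(X) = {3,5}

Answer: {3,5}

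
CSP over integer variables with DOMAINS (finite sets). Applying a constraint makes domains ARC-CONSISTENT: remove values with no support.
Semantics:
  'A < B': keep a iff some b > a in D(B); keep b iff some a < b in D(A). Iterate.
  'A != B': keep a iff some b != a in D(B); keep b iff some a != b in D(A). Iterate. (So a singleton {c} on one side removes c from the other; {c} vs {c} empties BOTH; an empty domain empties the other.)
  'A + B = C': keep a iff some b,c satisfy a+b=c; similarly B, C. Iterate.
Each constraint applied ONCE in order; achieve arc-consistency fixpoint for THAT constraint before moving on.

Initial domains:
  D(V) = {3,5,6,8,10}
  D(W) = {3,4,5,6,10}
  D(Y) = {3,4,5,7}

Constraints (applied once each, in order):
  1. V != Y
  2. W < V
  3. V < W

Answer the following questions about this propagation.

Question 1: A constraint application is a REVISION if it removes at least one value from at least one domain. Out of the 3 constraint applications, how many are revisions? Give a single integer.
Constraint 1 (V != Y) on D(V)={3,5,6,8,10} D(Y)={3,4,5,7}: no change => not a revision
Constraint 2 (W < V) on D(W)={3,4,5,6,10} D(V)={3,5,6,8,10}: W {3,4,5,6,10}->{3,4,5,6}; V {3,5,6,8,10}->{5,6,8,10} => REVISION
Constraint 3 (V < W) on D(V)={5,6,8,10} D(W)={3,4,5,6}: V {5,6,8,10}->{5}; W {3,4,5,6}->{6} => REVISION
Total revisions = 2

Answer: 2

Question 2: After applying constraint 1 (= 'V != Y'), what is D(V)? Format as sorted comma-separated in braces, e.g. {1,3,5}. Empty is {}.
Constraint 1 (V != Y) on D(V)={3,5,6,8,10} D(Y)={3,4,5,7}: no change
So after constraint 1: D(V) = {3,5,6,8,10}

Answer: {3,5,6,8,10}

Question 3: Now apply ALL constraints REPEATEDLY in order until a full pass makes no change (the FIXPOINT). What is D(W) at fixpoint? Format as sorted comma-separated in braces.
Answer: {}

Derivation:
pass 0 (initial): D(W)={3,4,5,6,10}
pass 1: V {3,5,6,8,10}->{5}; W {3,4,5,6,10}->{6}
pass 2: V {5}->{}; W {6}->{}; Y {3,4,5,7}->{3,4,7}
pass 3: Y {3,4,7}->{}
pass 4: no change
Fixpoint after 4 passes: D(W) = {}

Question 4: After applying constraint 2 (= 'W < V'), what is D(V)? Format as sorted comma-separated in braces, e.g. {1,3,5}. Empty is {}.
Answer: {5,6,8,10}

Derivation:
Constraint 1 (V != Y) on D(V)={3,5,6,8,10} D(Y)={3,4,5,7}: no change
Constraint 2 (W < V) on D(W)={3,4,5,6,10} D(V)={3,5,6,8,10}: W {3,4,5,6,10}->{3,4,5,6}; V {3,5,6,8,10}->{5,6,8,10}
So after constraint 2: D(V) = {5,6,8,10}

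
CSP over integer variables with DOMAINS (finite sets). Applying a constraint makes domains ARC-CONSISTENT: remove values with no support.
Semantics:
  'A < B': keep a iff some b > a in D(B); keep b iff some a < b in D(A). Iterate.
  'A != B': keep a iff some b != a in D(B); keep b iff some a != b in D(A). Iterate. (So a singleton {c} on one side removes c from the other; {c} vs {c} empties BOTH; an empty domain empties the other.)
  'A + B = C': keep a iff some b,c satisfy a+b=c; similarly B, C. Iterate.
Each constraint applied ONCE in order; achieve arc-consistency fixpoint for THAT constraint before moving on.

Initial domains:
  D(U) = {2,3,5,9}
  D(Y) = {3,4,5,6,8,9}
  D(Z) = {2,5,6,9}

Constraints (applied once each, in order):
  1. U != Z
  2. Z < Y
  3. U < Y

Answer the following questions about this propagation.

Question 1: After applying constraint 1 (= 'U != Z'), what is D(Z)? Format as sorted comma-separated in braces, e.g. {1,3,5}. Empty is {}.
Constraint 1 (U != Z) on D(U)={2,3,5,9} D(Z)={2,5,6,9}: no change
So after constraint 1: D(Z) = {2,5,6,9}

Answer: {2,5,6,9}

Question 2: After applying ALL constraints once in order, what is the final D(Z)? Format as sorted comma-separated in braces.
Constraint 1 (U != Z) on D(U)={2,3,5,9} D(Z)={2,5,6,9}: no change
Constraint 2 (Z < Y) on D(Z)={2,5,6,9} D(Y)={3,4,5,6,8,9}: Z {2,5,6,9}->{2,5,6}
Constraint 3 (U < Y) on D(U)={2,3,5,9} D(Y)={3,4,5,6,8,9}: U {2,3,5,9}->{2,3,5}
So after all 3 constraints: D(Z) = {2,5,6}

Answer: {2,5,6}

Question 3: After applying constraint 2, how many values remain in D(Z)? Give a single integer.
Answer: 3

Derivation:
Constraint 1 (U != Z) on D(U)={2,3,5,9} D(Z)={2,5,6,9}: no change
Constraint 2 (Z < Y) on D(Z)={2,5,6,9} D(Y)={3,4,5,6,8,9}: Z {2,5,6,9}->{2,5,6}
So after constraint 2: D(Z)={2,5,6}, size = 3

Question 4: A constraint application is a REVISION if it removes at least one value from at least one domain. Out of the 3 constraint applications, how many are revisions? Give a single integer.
Constraint 1 (U != Z) on D(U)={2,3,5,9} D(Z)={2,5,6,9}: no change => not a revision
Constraint 2 (Z < Y) on D(Z)={2,5,6,9} D(Y)={3,4,5,6,8,9}: Z {2,5,6,9}->{2,5,6} => REVISION
Constraint 3 (U < Y) on D(U)={2,3,5,9} D(Y)={3,4,5,6,8,9}: U {2,3,5,9}->{2,3,5} => REVISION
Total revisions = 2

Answer: 2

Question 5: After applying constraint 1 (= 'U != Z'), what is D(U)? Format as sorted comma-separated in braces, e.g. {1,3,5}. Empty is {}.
Constraint 1 (U != Z) on D(U)={2,3,5,9} D(Z)={2,5,6,9}: no change
So after constraint 1: D(U) = {2,3,5,9}

Answer: {2,3,5,9}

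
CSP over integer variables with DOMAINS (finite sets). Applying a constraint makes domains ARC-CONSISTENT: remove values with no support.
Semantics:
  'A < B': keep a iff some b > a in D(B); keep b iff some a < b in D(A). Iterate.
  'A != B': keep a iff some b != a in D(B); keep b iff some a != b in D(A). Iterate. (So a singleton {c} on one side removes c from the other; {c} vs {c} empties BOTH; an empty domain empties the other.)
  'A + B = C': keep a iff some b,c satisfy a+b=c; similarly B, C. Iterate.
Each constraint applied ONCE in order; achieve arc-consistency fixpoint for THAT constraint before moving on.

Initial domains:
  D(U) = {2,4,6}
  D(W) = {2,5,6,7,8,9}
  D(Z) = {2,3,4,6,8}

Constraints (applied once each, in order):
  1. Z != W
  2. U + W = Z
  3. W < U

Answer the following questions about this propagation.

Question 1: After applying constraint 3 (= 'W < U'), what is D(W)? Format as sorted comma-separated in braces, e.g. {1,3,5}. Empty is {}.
Constraint 1 (Z != W) on D(Z)={2,3,4,6,8} D(W)={2,5,6,7,8,9}: no change
Constraint 2 (U + W = Z) on D(U)={2,4,6} D(W)={2,5,6,7,8,9} D(Z)={2,3,4,6,8}: W {2,5,6,7,8,9}->{2,6}; Z {2,3,4,6,8}->{4,6,8}
Constraint 3 (W < U) on D(W)={2,6} D(U)={2,4,6}: W {2,6}->{2}; U {2,4,6}->{4,6}
So after constraint 3: D(W) = {2}

Answer: {2}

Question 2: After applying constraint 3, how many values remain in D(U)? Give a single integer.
Constraint 1 (Z != W) on D(Z)={2,3,4,6,8} D(W)={2,5,6,7,8,9}: no change
Constraint 2 (U + W = Z) on D(U)={2,4,6} D(W)={2,5,6,7,8,9} D(Z)={2,3,4,6,8}: W {2,5,6,7,8,9}->{2,6}; Z {2,3,4,6,8}->{4,6,8}
Constraint 3 (W < U) on D(W)={2,6} D(U)={2,4,6}: W {2,6}->{2}; U {2,4,6}->{4,6}
So after constraint 3: D(U)={4,6}, size = 2

Answer: 2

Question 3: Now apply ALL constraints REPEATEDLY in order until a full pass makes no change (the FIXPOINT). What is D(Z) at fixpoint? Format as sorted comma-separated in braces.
pass 0 (initial): D(Z)={2,3,4,6,8}
pass 1: U {2,4,6}->{4,6}; W {2,5,6,7,8,9}->{2}; Z {2,3,4,6,8}->{4,6,8}
pass 2: Z {4,6,8}->{6,8}
pass 3: no change
Fixpoint after 3 passes: D(Z) = {6,8}

Answer: {6,8}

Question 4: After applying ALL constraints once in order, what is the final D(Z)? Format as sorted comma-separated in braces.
Answer: {4,6,8}

Derivation:
Constraint 1 (Z != W) on D(Z)={2,3,4,6,8} D(W)={2,5,6,7,8,9}: no change
Constraint 2 (U + W = Z) on D(U)={2,4,6} D(W)={2,5,6,7,8,9} D(Z)={2,3,4,6,8}: W {2,5,6,7,8,9}->{2,6}; Z {2,3,4,6,8}->{4,6,8}
Constraint 3 (W < U) on D(W)={2,6} D(U)={2,4,6}: W {2,6}->{2}; U {2,4,6}->{4,6}
So after all 3 constraints: D(Z) = {4,6,8}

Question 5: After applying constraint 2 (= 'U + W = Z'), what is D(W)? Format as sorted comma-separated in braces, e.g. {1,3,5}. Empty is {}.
Answer: {2,6}

Derivation:
Constraint 1 (Z != W) on D(Z)={2,3,4,6,8} D(W)={2,5,6,7,8,9}: no change
Constraint 2 (U + W = Z) on D(U)={2,4,6} D(W)={2,5,6,7,8,9} D(Z)={2,3,4,6,8}: W {2,5,6,7,8,9}->{2,6}; Z {2,3,4,6,8}->{4,6,8}
So after constraint 2: D(W) = {2,6}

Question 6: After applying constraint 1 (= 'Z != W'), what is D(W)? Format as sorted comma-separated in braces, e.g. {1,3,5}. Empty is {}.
Constraint 1 (Z != W) on D(Z)={2,3,4,6,8} D(W)={2,5,6,7,8,9}: no change
So after constraint 1: D(W) = {2,5,6,7,8,9}

Answer: {2,5,6,7,8,9}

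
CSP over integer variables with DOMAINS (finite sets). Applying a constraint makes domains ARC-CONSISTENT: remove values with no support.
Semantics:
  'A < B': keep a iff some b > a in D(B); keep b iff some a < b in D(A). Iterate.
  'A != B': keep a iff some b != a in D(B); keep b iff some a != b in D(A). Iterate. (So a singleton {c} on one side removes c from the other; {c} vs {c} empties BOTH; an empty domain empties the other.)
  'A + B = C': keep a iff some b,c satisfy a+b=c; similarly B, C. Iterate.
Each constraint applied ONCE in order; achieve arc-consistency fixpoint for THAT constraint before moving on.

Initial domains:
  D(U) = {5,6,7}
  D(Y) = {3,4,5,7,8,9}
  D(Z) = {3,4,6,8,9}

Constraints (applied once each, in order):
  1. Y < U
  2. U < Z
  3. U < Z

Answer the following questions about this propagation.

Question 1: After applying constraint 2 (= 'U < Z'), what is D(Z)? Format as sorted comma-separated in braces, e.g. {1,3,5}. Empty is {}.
Answer: {6,8,9}

Derivation:
Constraint 1 (Y < U) on D(Y)={3,4,5,7,8,9} D(U)={5,6,7}: Y {3,4,5,7,8,9}->{3,4,5}
Constraint 2 (U < Z) on D(U)={5,6,7} D(Z)={3,4,6,8,9}: Z {3,4,6,8,9}->{6,8,9}
So after constraint 2: D(Z) = {6,8,9}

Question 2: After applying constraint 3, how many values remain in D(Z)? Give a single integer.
Answer: 3

Derivation:
Constraint 1 (Y < U) on D(Y)={3,4,5,7,8,9} D(U)={5,6,7}: Y {3,4,5,7,8,9}->{3,4,5}
Constraint 2 (U < Z) on D(U)={5,6,7} D(Z)={3,4,6,8,9}: Z {3,4,6,8,9}->{6,8,9}
Constraint 3 (U < Z) on D(U)={5,6,7} D(Z)={6,8,9}: no change
So after constraint 3: D(Z)={6,8,9}, size = 3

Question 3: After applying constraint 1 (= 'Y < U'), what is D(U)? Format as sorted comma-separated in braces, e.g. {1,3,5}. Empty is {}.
Constraint 1 (Y < U) on D(Y)={3,4,5,7,8,9} D(U)={5,6,7}: Y {3,4,5,7,8,9}->{3,4,5}
So after constraint 1: D(U) = {5,6,7}

Answer: {5,6,7}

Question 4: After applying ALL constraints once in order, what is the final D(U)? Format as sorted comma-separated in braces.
Constraint 1 (Y < U) on D(Y)={3,4,5,7,8,9} D(U)={5,6,7}: Y {3,4,5,7,8,9}->{3,4,5}
Constraint 2 (U < Z) on D(U)={5,6,7} D(Z)={3,4,6,8,9}: Z {3,4,6,8,9}->{6,8,9}
Constraint 3 (U < Z) on D(U)={5,6,7} D(Z)={6,8,9}: no change
So after all 3 constraints: D(U) = {5,6,7}

Answer: {5,6,7}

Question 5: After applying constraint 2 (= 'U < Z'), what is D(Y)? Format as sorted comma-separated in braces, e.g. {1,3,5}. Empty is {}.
Answer: {3,4,5}

Derivation:
Constraint 1 (Y < U) on D(Y)={3,4,5,7,8,9} D(U)={5,6,7}: Y {3,4,5,7,8,9}->{3,4,5}
Constraint 2 (U < Z) on D(U)={5,6,7} D(Z)={3,4,6,8,9}: Z {3,4,6,8,9}->{6,8,9}
So after constraint 2: D(Y) = {3,4,5}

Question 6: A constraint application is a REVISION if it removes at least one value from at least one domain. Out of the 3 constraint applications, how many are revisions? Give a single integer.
Constraint 1 (Y < U) on D(Y)={3,4,5,7,8,9} D(U)={5,6,7}: Y {3,4,5,7,8,9}->{3,4,5} => REVISION
Constraint 2 (U < Z) on D(U)={5,6,7} D(Z)={3,4,6,8,9}: Z {3,4,6,8,9}->{6,8,9} => REVISION
Constraint 3 (U < Z) on D(U)={5,6,7} D(Z)={6,8,9}: no change => not a revision
Total revisions = 2

Answer: 2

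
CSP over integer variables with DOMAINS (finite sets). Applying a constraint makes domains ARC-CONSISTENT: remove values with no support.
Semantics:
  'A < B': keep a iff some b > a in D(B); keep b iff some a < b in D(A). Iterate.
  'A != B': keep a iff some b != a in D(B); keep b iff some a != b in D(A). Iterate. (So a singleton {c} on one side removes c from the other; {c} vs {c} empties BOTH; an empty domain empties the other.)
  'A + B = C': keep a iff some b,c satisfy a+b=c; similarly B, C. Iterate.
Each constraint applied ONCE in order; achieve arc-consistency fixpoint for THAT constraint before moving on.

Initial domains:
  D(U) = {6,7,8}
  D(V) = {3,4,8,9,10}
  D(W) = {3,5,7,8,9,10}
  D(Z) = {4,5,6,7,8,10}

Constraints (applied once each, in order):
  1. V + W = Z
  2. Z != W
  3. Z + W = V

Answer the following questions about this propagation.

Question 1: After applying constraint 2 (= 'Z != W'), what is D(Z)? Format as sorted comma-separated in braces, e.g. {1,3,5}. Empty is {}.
Constraint 1 (V + W = Z) on D(V)={3,4,8,9,10} D(W)={3,5,7,8,9,10} D(Z)={4,5,6,7,8,10}: V {3,4,8,9,10}->{3,4}; W {3,5,7,8,9,10}->{3,5,7}; Z {4,5,6,7,8,10}->{6,7,8,10}
Constraint 2 (Z != W) on D(Z)={6,7,8,10} D(W)={3,5,7}: no change
So after constraint 2: D(Z) = {6,7,8,10}

Answer: {6,7,8,10}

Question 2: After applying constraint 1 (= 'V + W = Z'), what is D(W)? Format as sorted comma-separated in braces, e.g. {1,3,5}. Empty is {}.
Constraint 1 (V + W = Z) on D(V)={3,4,8,9,10} D(W)={3,5,7,8,9,10} D(Z)={4,5,6,7,8,10}: V {3,4,8,9,10}->{3,4}; W {3,5,7,8,9,10}->{3,5,7}; Z {4,5,6,7,8,10}->{6,7,8,10}
So after constraint 1: D(W) = {3,5,7}

Answer: {3,5,7}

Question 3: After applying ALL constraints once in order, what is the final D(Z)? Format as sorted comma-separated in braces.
Answer: {}

Derivation:
Constraint 1 (V + W = Z) on D(V)={3,4,8,9,10} D(W)={3,5,7,8,9,10} D(Z)={4,5,6,7,8,10}: V {3,4,8,9,10}->{3,4}; W {3,5,7,8,9,10}->{3,5,7}; Z {4,5,6,7,8,10}->{6,7,8,10}
Constraint 2 (Z != W) on D(Z)={6,7,8,10} D(W)={3,5,7}: no change
Constraint 3 (Z + W = V) on D(Z)={6,7,8,10} D(W)={3,5,7} D(V)={3,4}: Z {6,7,8,10}->{}; W {3,5,7}->{}; V {3,4}->{}
So after all 3 constraints: D(Z) = {}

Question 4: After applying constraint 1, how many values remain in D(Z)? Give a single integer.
Constraint 1 (V + W = Z) on D(V)={3,4,8,9,10} D(W)={3,5,7,8,9,10} D(Z)={4,5,6,7,8,10}: V {3,4,8,9,10}->{3,4}; W {3,5,7,8,9,10}->{3,5,7}; Z {4,5,6,7,8,10}->{6,7,8,10}
So after constraint 1: D(Z)={6,7,8,10}, size = 4

Answer: 4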